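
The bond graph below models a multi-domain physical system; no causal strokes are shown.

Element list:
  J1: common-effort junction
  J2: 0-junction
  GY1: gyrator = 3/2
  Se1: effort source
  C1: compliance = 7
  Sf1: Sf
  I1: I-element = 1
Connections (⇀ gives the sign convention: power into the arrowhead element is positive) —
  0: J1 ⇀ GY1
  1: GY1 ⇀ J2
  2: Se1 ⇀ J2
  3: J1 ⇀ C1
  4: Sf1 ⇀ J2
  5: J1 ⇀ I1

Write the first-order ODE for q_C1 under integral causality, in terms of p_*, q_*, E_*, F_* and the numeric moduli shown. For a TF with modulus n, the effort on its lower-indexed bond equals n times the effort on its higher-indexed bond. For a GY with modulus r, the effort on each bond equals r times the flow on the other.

β2 |J2  (source Se1 imposes e)
β4 |Sf1  (Sf1: flow source, stroke at near end)
β1 |GY1  (J2 effort already set via bond 2)
β0 |GY1  (through GY1, causality inverts; strokes same side of GY1)
β3 |J1  (prefer integral on C1)
β5 |I1  (0-jn J1 has e-setter on 3)

dq_C1/dt = -2*E_Se1/3 - p_I1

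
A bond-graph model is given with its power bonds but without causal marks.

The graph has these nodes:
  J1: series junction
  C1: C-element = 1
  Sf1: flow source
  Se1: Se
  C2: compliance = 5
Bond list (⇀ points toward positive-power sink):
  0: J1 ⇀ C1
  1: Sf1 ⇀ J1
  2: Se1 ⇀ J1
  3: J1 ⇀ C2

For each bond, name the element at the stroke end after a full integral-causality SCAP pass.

bond 1 |Sf1  (Sf1: flow source, stroke at near end)
bond 2 |J1  (Se1 fixes effort; stroke away)
bond 0 |J1  (J1 flow already set via bond 1)
bond 3 |J1  (1-jn J1 has f-setter on 1)

bond 0 stroke at J1
bond 1 stroke at Sf1
bond 2 stroke at J1
bond 3 stroke at J1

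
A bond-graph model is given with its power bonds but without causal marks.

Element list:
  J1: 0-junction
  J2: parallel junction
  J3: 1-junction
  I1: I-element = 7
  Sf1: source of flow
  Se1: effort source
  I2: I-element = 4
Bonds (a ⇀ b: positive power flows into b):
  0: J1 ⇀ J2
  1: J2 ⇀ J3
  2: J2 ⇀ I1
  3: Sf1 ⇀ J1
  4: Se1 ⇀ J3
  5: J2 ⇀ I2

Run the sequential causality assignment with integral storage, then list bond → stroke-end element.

β3 stroke→Sf1  (Sf1: flow source, stroke at near end)
β4 stroke→J3  (Se1 (Se) sets effort on bond)
β0 stroke→J1  (J1: last free bond brings effort in)
β1 stroke→J2  (J3 needs exactly one f-in)
β2 stroke→I1  (common-e at J2 fixed by 1)
β5 stroke→I2  (J2 effort already set via bond 1)

#0 |J1
#1 |J2
#2 |I1
#3 |Sf1
#4 |J3
#5 |I2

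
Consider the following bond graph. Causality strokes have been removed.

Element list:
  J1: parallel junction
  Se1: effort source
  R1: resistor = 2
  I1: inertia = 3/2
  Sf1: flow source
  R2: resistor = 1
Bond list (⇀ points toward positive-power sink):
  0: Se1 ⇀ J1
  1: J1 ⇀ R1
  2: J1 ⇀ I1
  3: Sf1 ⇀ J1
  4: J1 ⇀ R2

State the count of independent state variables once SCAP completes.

1  (I1 all integral)

β0 →J1  (source Se1 imposes e)
β3 →Sf1  (source Sf1 imposes f)
β1 →R1  (0-jn J1 has e-setter on 0)
β2 →I1  (J1: bond 0 brought effort, rest push out)
β4 →R2  (J1 effort already set via bond 0)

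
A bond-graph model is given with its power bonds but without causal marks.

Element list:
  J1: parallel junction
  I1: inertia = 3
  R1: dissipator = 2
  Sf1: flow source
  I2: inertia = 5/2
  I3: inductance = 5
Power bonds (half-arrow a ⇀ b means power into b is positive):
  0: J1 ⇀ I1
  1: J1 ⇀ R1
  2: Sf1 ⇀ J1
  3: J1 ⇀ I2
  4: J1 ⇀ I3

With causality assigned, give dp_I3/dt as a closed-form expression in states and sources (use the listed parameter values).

bond 2 stroke→Sf1  (Sf1: flow source, stroke at near end)
bond 0 stroke→I1  (I1 integral (f out))
bond 3 stroke→I2  (prefer integral on I2)
bond 4 stroke→I3  (I3: I, integral causality)
bond 1 stroke→J1  (J1: last free bond brings effort in)

dp_I3/dt = 2*F_Sf1 - 2*p_I1/3 - 4*p_I2/5 - 2*p_I3/5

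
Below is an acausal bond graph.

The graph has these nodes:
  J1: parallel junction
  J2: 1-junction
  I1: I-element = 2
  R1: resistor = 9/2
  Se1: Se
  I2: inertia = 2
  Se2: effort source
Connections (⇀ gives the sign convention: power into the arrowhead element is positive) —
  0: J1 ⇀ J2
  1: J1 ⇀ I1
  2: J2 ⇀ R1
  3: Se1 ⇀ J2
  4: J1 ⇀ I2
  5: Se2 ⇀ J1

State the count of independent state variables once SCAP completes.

2  (I1, I2 all integral)

#3 |J2  (Se1 (Se) sets effort on bond)
#5 |J1  (Se2 (Se) sets effort on bond)
#0 |J2  (common-e at J1 fixed by 5)
#1 |I1  (J1: bond 5 brought effort, rest push out)
#4 |I2  (J1: bond 5 brought effort, rest push out)
#2 |R1  (J2 needs exactly one f-in)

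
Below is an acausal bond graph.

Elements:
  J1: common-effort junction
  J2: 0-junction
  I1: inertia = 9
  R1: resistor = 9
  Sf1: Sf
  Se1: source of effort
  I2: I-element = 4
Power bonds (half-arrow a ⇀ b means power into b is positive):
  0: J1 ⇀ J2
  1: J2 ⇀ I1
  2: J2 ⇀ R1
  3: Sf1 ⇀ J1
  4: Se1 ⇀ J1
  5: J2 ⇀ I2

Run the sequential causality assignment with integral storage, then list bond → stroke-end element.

b0 stroke→J2
b1 stroke→I1
b2 stroke→R1
b3 stroke→Sf1
b4 stroke→J1
b5 stroke→I2

#3 stroke at Sf1  (Sf1: flow source, stroke at near end)
#4 stroke at J1  (Se1: effort source, stroke at far end)
#0 stroke at J2  (J1: bond 4 brought effort, rest push out)
#1 stroke at I1  (J2 effort already set via bond 0)
#2 stroke at R1  (J2: bond 0 brought effort, rest push out)
#5 stroke at I2  (J2 effort already set via bond 0)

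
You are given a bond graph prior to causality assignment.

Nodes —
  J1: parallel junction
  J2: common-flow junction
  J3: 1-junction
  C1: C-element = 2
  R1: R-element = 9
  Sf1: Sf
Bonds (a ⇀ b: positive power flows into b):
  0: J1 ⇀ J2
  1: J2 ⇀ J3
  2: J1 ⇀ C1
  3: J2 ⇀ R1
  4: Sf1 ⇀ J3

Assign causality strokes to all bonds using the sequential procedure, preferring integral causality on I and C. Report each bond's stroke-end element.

β4 stroke→Sf1  (Sf1: flow source, stroke at near end)
β1 stroke→J3  (J3: bond 4 brought flow, rest push out)
β0 stroke→J2  (common-f at J2 fixed by 1)
β3 stroke→J2  (J2: bond 1 brought flow, rest push out)
β2 stroke→J1  (J1 needs exactly one e-in)

#0 |J2
#1 |J3
#2 |J1
#3 |J2
#4 |Sf1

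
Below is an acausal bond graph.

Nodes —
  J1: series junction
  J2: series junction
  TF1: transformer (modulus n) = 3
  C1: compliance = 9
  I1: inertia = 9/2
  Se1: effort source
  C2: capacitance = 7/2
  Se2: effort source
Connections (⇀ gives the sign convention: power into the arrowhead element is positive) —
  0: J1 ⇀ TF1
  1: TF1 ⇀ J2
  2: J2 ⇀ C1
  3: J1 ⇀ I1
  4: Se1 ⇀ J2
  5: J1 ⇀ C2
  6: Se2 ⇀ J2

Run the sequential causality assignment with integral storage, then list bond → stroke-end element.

b4 →J2  (Se1 (Se) sets effort on bond)
b6 →J2  (Se2 (Se) sets effort on bond)
b2 →J2  (C1: C, integral causality)
b1 →TF1  (closing 1-jn rule on J2)
b0 →J1  (TF1: transformer flips bond 1)
b3 →I1  (I1: I, integral causality)
b5 →J1  (J1 flow already set via bond 3)

β0 stroke at J1
β1 stroke at TF1
β2 stroke at J2
β3 stroke at I1
β4 stroke at J2
β5 stroke at J1
β6 stroke at J2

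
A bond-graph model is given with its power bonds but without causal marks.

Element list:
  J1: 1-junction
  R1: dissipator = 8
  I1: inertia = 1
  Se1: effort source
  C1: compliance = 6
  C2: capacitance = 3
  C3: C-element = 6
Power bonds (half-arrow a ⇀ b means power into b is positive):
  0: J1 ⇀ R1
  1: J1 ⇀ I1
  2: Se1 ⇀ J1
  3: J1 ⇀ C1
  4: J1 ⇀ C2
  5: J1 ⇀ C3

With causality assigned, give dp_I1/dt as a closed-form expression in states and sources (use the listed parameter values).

β2 stroke→J1  (source Se1 imposes e)
β1 stroke→I1  (prefer integral on I1)
β0 stroke→J1  (1-jn J1 has f-setter on 1)
β3 stroke→J1  (common-f at J1 fixed by 1)
β4 stroke→J1  (J1 flow already set via bond 1)
β5 stroke→J1  (common-f at J1 fixed by 1)

dp_I1/dt = E_Se1 - 8*p_I1 - q_C1/6 - q_C2/3 - q_C3/6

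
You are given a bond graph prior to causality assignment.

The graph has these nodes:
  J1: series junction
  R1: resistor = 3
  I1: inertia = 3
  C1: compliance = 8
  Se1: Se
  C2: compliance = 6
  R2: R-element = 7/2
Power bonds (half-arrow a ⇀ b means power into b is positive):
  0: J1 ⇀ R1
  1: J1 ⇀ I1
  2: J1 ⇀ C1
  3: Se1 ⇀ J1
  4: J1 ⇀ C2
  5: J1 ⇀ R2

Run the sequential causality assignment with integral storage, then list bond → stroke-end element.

#3 stroke→J1  (Se1: effort source, stroke at far end)
#1 stroke→I1  (prefer integral on I1)
#0 stroke→J1  (J1 flow already set via bond 1)
#2 stroke→J1  (common-f at J1 fixed by 1)
#4 stroke→J1  (J1: bond 1 brought flow, rest push out)
#5 stroke→J1  (1-jn J1 has f-setter on 1)

β0 stroke at J1
β1 stroke at I1
β2 stroke at J1
β3 stroke at J1
β4 stroke at J1
β5 stroke at J1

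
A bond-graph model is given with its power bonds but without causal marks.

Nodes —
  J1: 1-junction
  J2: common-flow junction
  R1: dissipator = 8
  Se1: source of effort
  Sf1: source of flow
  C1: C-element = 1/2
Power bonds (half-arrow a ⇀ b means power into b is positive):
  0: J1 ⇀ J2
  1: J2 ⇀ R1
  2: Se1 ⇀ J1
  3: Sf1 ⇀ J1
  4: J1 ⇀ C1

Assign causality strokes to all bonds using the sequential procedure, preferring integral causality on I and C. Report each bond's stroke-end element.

#0 →J1
#1 →J2
#2 →J1
#3 →Sf1
#4 →J1

bond 2 |J1  (Se1: effort source, stroke at far end)
bond 3 |Sf1  (Sf1 (Sf) sets flow on bond)
bond 0 |J1  (1-jn J1 has f-setter on 3)
bond 4 |J1  (1-jn J1 has f-setter on 3)
bond 1 |J2  (1-jn J2 has f-setter on 0)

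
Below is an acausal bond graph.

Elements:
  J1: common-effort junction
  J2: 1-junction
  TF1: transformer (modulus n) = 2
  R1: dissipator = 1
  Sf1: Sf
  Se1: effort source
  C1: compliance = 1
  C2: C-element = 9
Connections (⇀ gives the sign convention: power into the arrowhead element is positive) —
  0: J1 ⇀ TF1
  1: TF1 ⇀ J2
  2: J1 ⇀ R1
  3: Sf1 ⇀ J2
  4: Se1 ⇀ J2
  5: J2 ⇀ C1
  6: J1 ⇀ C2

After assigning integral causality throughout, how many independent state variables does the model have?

b3 stroke→Sf1  (Sf1: flow source, stroke at near end)
b4 stroke→J2  (source Se1 imposes e)
b1 stroke→J2  (1-jn J2 has f-setter on 3)
b5 stroke→J2  (J2: bond 3 brought flow, rest push out)
b0 stroke→TF1  (TF1 one-in-one-out from 1)
b6 stroke→J1  (C2 outputs effort q/C2)
b2 stroke→R1  (common-e at J1 fixed by 6)

2  (C1, C2 all integral)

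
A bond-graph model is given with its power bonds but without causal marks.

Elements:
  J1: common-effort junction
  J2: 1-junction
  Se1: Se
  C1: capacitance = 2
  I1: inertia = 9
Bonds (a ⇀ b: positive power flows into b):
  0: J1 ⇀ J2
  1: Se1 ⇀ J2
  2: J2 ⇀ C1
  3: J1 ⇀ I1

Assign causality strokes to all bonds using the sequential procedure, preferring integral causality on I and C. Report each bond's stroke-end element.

b1 stroke at J2  (Se1 fixes effort; stroke away)
b2 stroke at J2  (C1 integral (e out))
b0 stroke at J1  (only one flow-in slot at J2)
b3 stroke at I1  (J1: bond 0 brought effort, rest push out)

bond 0 →J1
bond 1 →J2
bond 2 →J2
bond 3 →I1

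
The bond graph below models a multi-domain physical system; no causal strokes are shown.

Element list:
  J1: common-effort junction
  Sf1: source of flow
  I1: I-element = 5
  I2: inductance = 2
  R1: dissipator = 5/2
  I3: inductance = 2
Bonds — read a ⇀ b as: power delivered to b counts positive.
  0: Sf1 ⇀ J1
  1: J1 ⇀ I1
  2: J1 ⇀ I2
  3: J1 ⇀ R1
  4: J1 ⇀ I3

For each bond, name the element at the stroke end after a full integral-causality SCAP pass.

b0 →Sf1  (Sf1 fixes flow; stroke at Sf1)
b1 →I1  (I1 integral (f out))
b2 →I2  (I2: I, integral causality)
b4 →I3  (I3 integral (f out))
b3 →J1  (J1: last free bond brings effort in)

#0 →Sf1
#1 →I1
#2 →I2
#3 →J1
#4 →I3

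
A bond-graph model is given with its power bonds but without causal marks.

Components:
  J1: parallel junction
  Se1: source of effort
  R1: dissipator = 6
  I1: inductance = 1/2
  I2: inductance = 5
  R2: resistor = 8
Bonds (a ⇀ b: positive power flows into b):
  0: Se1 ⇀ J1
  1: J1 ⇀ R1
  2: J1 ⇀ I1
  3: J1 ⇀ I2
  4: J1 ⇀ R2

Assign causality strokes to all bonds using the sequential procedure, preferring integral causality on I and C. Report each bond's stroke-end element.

#0 stroke→J1  (source Se1 imposes e)
#1 stroke→R1  (common-e at J1 fixed by 0)
#2 stroke→I1  (0-jn J1 has e-setter on 0)
#3 stroke→I2  (common-e at J1 fixed by 0)
#4 stroke→R2  (J1 effort already set via bond 0)

#0 stroke at J1
#1 stroke at R1
#2 stroke at I1
#3 stroke at I2
#4 stroke at R2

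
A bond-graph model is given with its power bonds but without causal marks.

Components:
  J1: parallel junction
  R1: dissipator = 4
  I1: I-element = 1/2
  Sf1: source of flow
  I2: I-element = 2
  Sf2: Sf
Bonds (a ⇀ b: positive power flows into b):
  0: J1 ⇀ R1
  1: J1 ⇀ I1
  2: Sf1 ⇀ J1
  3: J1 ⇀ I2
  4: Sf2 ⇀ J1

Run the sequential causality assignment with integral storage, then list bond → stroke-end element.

β0 stroke→J1
β1 stroke→I1
β2 stroke→Sf1
β3 stroke→I2
β4 stroke→Sf2

β2 →Sf1  (Sf1 (Sf) sets flow on bond)
β4 →Sf2  (Sf2 fixes flow; stroke at Sf2)
β1 →I1  (I1 integral (f out))
β3 →I2  (I2 outputs flow p/I2)
β0 →J1  (only one effort-in slot at J1)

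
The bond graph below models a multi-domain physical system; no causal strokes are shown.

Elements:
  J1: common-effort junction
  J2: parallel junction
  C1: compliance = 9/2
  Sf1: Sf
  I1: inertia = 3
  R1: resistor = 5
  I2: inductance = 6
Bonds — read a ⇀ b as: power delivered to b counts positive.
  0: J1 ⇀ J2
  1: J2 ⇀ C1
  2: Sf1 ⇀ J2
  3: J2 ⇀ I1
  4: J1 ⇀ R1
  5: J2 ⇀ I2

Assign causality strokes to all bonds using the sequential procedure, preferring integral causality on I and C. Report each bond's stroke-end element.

bond 0 stroke→J1
bond 1 stroke→J2
bond 2 stroke→Sf1
bond 3 stroke→I1
bond 4 stroke→R1
bond 5 stroke→I2

bond 2 stroke at Sf1  (Sf1 fixes flow; stroke at Sf1)
bond 1 stroke at J2  (C1 outputs effort q/C1)
bond 0 stroke at J1  (0-jn J2 has e-setter on 1)
bond 3 stroke at I1  (common-e at J2 fixed by 1)
bond 5 stroke at I2  (0-jn J2 has e-setter on 1)
bond 4 stroke at R1  (J1 effort already set via bond 0)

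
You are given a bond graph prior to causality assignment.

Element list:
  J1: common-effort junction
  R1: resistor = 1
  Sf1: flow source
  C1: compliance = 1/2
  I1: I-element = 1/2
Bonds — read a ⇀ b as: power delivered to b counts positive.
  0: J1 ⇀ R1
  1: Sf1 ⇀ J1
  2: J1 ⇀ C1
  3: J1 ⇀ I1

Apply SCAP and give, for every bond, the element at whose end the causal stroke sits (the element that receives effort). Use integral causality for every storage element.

#1 |Sf1  (Sf1 (Sf) sets flow on bond)
#2 |J1  (C1 outputs effort q/C1)
#0 |R1  (0-jn J1 has e-setter on 2)
#3 |I1  (J1: bond 2 brought effort, rest push out)

β0 stroke→R1
β1 stroke→Sf1
β2 stroke→J1
β3 stroke→I1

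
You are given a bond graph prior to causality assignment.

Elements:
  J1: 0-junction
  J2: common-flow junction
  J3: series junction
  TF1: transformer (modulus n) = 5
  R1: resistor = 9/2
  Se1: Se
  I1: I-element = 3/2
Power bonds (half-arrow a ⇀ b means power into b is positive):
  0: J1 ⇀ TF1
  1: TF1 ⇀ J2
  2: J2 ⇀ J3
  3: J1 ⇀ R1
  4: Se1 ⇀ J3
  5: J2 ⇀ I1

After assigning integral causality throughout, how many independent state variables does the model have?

1  (I1 all integral)

b4 →J3  (source Se1 imposes e)
b2 →J2  (closing 1-jn rule on J3)
b5 →I1  (I1 outputs flow p/I1)
b1 →J2  (J2: bond 5 brought flow, rest push out)
b0 →TF1  (TF1: transformer flips bond 1)
b3 →J1  (closing 0-jn rule on J1)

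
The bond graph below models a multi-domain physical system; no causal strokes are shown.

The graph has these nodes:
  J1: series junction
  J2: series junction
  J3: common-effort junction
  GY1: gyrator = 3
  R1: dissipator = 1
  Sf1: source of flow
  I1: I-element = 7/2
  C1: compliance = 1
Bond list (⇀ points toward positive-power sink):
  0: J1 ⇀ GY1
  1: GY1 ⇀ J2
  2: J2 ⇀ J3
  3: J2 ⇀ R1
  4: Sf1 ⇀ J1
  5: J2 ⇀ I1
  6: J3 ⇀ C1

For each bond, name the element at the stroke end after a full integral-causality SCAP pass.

β0 stroke→J1
β1 stroke→J2
β2 stroke→J2
β3 stroke→J2
β4 stroke→Sf1
β5 stroke→I1
β6 stroke→J3

β4 stroke→Sf1  (Sf1 fixes flow; stroke at Sf1)
β0 stroke→J1  (common-f at J1 fixed by 4)
β1 stroke→J2  (GY GY1: same side as bond 0)
β5 stroke→I1  (I1 outputs flow p/I1)
β2 stroke→J2  (common-f at J2 fixed by 5)
β3 stroke→J2  (J2: bond 5 brought flow, rest push out)
β6 stroke→J3  (closing 0-jn rule on J3)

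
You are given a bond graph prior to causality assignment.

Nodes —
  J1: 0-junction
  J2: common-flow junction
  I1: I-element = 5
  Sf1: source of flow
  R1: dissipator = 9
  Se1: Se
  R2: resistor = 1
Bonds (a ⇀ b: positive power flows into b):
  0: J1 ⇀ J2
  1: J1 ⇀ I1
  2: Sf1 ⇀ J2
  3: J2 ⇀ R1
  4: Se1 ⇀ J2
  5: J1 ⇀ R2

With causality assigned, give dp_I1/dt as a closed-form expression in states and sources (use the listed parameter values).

dp_I1/dt = -F_Sf1 - p_I1/5

b2 stroke at Sf1  (Sf1: flow source, stroke at near end)
b4 stroke at J2  (Se1: effort source, stroke at far end)
b0 stroke at J2  (common-f at J2 fixed by 2)
b3 stroke at J2  (J2 flow already set via bond 2)
b1 stroke at I1  (I1: I, integral causality)
b5 stroke at J1  (only one effort-in slot at J1)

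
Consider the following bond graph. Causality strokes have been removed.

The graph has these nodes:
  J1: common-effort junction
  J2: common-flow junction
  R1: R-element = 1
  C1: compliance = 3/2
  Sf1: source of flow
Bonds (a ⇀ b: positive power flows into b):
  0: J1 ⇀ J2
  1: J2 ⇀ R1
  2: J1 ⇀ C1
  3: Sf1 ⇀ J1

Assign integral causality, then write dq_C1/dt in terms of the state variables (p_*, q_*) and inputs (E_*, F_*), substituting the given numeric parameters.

β3 stroke→Sf1  (Sf1 (Sf) sets flow on bond)
β2 stroke→J1  (C1 outputs effort q/C1)
β0 stroke→J2  (common-e at J1 fixed by 2)
β1 stroke→R1  (closing 1-jn rule on J2)

dq_C1/dt = F_Sf1 - 2*q_C1/3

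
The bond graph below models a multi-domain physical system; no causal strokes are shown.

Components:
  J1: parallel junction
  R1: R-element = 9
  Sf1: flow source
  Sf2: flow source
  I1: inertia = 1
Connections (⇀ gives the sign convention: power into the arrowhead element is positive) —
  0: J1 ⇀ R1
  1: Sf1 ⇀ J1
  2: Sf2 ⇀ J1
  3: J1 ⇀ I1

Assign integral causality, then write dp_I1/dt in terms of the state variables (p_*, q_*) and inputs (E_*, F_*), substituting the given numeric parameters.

dp_I1/dt = 9*F_Sf1 + 9*F_Sf2 - 9*p_I1

#1 |Sf1  (source Sf1 imposes f)
#2 |Sf2  (Sf2 fixes flow; stroke at Sf2)
#3 |I1  (I1 integral (f out))
#0 |J1  (J1 needs exactly one e-in)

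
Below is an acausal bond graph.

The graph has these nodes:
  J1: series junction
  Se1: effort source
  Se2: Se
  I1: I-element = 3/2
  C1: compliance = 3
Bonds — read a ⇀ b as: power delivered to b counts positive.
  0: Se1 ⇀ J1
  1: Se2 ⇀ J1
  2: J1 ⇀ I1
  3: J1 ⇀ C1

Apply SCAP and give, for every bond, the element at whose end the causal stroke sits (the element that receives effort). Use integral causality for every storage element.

#0 stroke at J1
#1 stroke at J1
#2 stroke at I1
#3 stroke at J1

β0 |J1  (source Se1 imposes e)
β1 |J1  (Se2 fixes effort; stroke away)
β2 |I1  (prefer integral on I1)
β3 |J1  (common-f at J1 fixed by 2)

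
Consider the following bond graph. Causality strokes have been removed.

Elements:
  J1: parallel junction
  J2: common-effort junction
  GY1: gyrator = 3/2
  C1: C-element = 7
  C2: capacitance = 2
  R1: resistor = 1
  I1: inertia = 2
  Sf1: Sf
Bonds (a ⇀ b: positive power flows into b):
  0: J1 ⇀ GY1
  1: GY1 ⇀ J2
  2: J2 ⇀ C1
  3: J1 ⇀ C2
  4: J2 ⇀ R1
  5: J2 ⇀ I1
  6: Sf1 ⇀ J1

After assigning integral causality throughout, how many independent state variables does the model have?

β6 stroke→Sf1  (source Sf1 imposes f)
β2 stroke→J2  (prefer integral on C1)
β1 stroke→GY1  (J2 effort already set via bond 2)
β4 stroke→R1  (J2 effort already set via bond 2)
β5 stroke→I1  (common-e at J2 fixed by 2)
β0 stroke→GY1  (GY1: gyrator matches bond 1)
β3 stroke→J1  (J1 needs exactly one e-in)

3  (C1, C2, I1 all integral)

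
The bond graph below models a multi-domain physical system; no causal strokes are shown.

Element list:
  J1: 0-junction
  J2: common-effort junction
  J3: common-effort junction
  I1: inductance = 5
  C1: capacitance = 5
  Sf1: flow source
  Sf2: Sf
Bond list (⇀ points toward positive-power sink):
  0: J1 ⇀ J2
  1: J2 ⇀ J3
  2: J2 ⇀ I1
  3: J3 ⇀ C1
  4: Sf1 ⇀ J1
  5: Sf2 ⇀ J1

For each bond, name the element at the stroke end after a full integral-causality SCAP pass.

bond 0 |J1
bond 1 |J2
bond 2 |I1
bond 3 |J3
bond 4 |Sf1
bond 5 |Sf2

bond 4 |Sf1  (source Sf1 imposes f)
bond 5 |Sf2  (source Sf2 imposes f)
bond 0 |J1  (J1: last free bond brings effort in)
bond 2 |I1  (I1: I, integral causality)
bond 1 |J2  (closing 0-jn rule on J2)
bond 3 |J3  (closing 0-jn rule on J3)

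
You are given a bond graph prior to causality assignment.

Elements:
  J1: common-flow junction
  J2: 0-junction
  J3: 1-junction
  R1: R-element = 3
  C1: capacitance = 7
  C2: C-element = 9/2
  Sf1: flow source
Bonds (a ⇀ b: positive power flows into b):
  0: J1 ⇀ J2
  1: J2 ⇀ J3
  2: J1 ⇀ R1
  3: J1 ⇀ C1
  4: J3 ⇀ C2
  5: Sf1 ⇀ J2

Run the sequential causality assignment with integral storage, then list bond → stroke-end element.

bond 5 |Sf1  (Sf1: flow source, stroke at near end)
bond 3 |J1  (C1 outputs effort q/C1)
bond 4 |J3  (C2 integral (e out))
bond 1 |J2  (J3 needs exactly one f-in)
bond 0 |J1  (J2 effort already set via bond 1)
bond 2 |R1  (J1: last free bond brings flow in)

β0 stroke at J1
β1 stroke at J2
β2 stroke at R1
β3 stroke at J1
β4 stroke at J3
β5 stroke at Sf1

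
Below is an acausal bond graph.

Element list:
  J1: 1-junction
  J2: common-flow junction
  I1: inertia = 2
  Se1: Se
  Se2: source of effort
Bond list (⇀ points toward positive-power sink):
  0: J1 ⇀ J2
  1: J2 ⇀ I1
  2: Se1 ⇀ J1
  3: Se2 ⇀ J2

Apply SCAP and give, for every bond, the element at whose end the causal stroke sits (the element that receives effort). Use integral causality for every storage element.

#0 →J2
#1 →I1
#2 →J1
#3 →J2

#2 →J1  (Se1 fixes effort; stroke away)
#3 →J2  (Se2: effort source, stroke at far end)
#0 →J2  (closing 1-jn rule on J1)
#1 →I1  (only one flow-in slot at J2)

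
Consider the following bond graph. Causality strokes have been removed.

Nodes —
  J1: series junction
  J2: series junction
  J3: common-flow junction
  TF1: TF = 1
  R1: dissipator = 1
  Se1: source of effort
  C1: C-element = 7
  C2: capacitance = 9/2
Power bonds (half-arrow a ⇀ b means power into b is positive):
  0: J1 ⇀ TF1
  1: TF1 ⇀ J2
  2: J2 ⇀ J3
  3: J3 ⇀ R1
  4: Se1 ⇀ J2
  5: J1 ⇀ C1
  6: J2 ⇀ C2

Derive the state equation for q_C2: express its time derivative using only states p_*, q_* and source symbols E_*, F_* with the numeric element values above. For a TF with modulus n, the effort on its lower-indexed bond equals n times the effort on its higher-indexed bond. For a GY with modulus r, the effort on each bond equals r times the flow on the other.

#4 →J2  (source Se1 imposes e)
#5 →J1  (C1 outputs effort q/C1)
#0 →TF1  (J1: last free bond brings flow in)
#1 →J2  (TF1: transformer flips bond 0)
#6 →J2  (C2 integral (e out))
#2 →J3  (only one flow-in slot at J2)
#3 →R1  (closing 1-jn rule on J3)

dq_C2/dt = E_Se1 - q_C1/7 - 2*q_C2/9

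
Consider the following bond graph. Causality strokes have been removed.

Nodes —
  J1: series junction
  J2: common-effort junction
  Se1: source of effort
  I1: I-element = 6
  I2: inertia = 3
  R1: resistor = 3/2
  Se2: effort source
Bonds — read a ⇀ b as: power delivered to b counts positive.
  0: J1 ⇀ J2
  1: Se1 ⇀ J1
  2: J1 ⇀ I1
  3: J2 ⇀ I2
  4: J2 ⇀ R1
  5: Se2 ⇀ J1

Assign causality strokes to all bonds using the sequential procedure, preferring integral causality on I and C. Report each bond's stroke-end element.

#1 →J1  (source Se1 imposes e)
#5 →J1  (Se2 (Se) sets effort on bond)
#2 →I1  (I1: I, integral causality)
#0 →J1  (J1: bond 2 brought flow, rest push out)
#3 →I2  (I2: I, integral causality)
#4 →J2  (only one effort-in slot at J2)

b0 stroke→J1
b1 stroke→J1
b2 stroke→I1
b3 stroke→I2
b4 stroke→J2
b5 stroke→J1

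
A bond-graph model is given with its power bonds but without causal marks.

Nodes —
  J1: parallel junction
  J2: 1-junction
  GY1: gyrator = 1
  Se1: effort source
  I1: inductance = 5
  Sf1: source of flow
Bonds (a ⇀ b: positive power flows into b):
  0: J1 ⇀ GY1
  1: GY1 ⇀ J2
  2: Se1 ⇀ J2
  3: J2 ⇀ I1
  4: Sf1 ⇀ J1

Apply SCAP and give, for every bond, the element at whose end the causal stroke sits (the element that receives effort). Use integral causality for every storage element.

bond 0 stroke→J1
bond 1 stroke→J2
bond 2 stroke→J2
bond 3 stroke→I1
bond 4 stroke→Sf1

#2 →J2  (source Se1 imposes e)
#4 →Sf1  (Sf1 fixes flow; stroke at Sf1)
#0 →J1  (closing 0-jn rule on J1)
#1 →J2  (through GY1, causality inverts; strokes same side of GY1)
#3 →I1  (J2 needs exactly one f-in)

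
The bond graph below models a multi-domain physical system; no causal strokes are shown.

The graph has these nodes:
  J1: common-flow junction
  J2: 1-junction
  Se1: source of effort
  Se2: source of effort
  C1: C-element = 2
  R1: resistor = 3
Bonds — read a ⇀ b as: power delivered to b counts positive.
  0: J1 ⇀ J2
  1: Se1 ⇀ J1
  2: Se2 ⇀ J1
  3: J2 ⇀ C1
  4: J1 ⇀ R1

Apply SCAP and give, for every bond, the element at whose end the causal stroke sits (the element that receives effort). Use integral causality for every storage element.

#1 |J1  (Se1 fixes effort; stroke away)
#2 |J1  (Se2: effort source, stroke at far end)
#3 |J2  (C1 outputs effort q/C1)
#0 |J1  (only one flow-in slot at J2)
#4 |R1  (only one flow-in slot at J1)

b0 |J1
b1 |J1
b2 |J1
b3 |J2
b4 |R1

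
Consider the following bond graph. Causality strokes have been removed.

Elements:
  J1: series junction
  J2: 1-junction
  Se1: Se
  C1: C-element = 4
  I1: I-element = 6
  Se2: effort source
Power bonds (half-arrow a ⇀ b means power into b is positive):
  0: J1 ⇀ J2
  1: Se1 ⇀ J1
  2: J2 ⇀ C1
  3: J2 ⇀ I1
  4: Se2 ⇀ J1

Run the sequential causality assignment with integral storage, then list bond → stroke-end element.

bond 1 stroke at J1  (source Se1 imposes e)
bond 4 stroke at J1  (Se2 fixes effort; stroke away)
bond 0 stroke at J2  (only one flow-in slot at J1)
bond 2 stroke at J2  (prefer integral on C1)
bond 3 stroke at I1  (J2: last free bond brings flow in)

b0 stroke at J2
b1 stroke at J1
b2 stroke at J2
b3 stroke at I1
b4 stroke at J1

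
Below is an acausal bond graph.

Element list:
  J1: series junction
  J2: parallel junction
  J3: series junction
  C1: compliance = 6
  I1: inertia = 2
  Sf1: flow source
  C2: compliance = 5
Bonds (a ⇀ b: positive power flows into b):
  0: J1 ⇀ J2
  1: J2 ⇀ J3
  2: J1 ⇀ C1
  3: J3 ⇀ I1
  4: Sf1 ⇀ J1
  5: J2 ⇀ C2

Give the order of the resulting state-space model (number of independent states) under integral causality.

#4 stroke→Sf1  (Sf1: flow source, stroke at near end)
#0 stroke→J1  (J1: bond 4 brought flow, rest push out)
#2 stroke→J1  (1-jn J1 has f-setter on 4)
#3 stroke→I1  (I1 integral (f out))
#1 stroke→J3  (1-jn J3 has f-setter on 3)
#5 stroke→J2  (J2 needs exactly one e-in)

3  (C1, C2, I1 all integral)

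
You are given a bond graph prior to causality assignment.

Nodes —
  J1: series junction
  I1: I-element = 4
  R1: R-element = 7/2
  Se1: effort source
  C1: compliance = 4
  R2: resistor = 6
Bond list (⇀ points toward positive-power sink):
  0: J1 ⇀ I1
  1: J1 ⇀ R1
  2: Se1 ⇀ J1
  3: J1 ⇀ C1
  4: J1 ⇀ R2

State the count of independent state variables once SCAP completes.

2  (C1, I1 all integral)

β2 |J1  (Se1 fixes effort; stroke away)
β0 |I1  (I1 integral (f out))
β1 |J1  (1-jn J1 has f-setter on 0)
β3 |J1  (J1: bond 0 brought flow, rest push out)
β4 |J1  (J1: bond 0 brought flow, rest push out)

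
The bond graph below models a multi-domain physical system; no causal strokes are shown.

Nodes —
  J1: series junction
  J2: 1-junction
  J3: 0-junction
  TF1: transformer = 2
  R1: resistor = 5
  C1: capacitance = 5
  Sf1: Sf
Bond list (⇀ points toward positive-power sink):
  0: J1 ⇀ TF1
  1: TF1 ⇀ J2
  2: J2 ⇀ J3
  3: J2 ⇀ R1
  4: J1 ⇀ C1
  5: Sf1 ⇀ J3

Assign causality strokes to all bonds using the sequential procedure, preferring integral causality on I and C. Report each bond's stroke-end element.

β0 stroke at TF1
β1 stroke at J2
β2 stroke at J3
β3 stroke at J2
β4 stroke at J1
β5 stroke at Sf1

bond 5 |Sf1  (Sf1: flow source, stroke at near end)
bond 2 |J3  (only one effort-in slot at J3)
bond 1 |J2  (common-f at J2 fixed by 2)
bond 3 |J2  (common-f at J2 fixed by 2)
bond 0 |TF1  (TF1: transformer flips bond 1)
bond 4 |J1  (J1: bond 0 brought flow, rest push out)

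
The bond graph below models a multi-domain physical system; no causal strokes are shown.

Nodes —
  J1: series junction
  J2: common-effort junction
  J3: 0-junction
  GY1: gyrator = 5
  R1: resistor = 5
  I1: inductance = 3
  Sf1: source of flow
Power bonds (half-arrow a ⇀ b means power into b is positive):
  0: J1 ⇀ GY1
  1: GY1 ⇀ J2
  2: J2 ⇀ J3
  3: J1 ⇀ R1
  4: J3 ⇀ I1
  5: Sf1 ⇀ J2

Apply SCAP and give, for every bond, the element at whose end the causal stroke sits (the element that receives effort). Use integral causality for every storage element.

b5 →Sf1  (Sf1: flow source, stroke at near end)
b4 →I1  (I1 outputs flow p/I1)
b2 →J3  (J3 needs exactly one e-in)
b1 →J2  (only one effort-in slot at J2)
b0 →J1  (through GY1, causality inverts; strokes same side of GY1)
b3 →R1  (J1 needs exactly one f-in)

β0 stroke at J1
β1 stroke at J2
β2 stroke at J3
β3 stroke at R1
β4 stroke at I1
β5 stroke at Sf1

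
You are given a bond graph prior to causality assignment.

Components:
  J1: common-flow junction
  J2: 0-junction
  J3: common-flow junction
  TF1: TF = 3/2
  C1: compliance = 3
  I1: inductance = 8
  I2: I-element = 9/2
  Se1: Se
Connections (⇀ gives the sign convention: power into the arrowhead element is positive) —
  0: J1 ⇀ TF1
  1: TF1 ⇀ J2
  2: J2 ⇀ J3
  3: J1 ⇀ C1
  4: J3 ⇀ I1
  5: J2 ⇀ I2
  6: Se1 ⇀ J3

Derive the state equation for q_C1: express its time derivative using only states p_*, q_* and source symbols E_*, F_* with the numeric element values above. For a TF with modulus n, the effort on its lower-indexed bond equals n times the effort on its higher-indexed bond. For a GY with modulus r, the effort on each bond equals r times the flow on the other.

dq_C1/dt = p_I1/12 + 4*p_I2/27

bond 6 stroke→J3  (Se1 fixes effort; stroke away)
bond 3 stroke→J1  (C1: C, integral causality)
bond 0 stroke→TF1  (only one flow-in slot at J1)
bond 1 stroke→J2  (TF TF1: opposite of bond 0)
bond 2 stroke→J3  (J2: bond 1 brought effort, rest push out)
bond 5 stroke→I2  (J2 effort already set via bond 1)
bond 4 stroke→I1  (J3 needs exactly one f-in)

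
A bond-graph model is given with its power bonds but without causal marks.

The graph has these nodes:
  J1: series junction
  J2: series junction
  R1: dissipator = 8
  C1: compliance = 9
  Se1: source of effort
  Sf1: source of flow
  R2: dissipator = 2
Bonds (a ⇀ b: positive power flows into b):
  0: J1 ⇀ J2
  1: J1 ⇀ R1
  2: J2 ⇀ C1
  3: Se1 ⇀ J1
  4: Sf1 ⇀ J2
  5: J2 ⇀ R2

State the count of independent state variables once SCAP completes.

bond 3 |J1  (Se1: effort source, stroke at far end)
bond 4 |Sf1  (source Sf1 imposes f)
bond 0 |J2  (1-jn J2 has f-setter on 4)
bond 2 |J2  (J2 flow already set via bond 4)
bond 5 |J2  (1-jn J2 has f-setter on 4)
bond 1 |J1  (1-jn J1 has f-setter on 0)

1  (C1 all integral)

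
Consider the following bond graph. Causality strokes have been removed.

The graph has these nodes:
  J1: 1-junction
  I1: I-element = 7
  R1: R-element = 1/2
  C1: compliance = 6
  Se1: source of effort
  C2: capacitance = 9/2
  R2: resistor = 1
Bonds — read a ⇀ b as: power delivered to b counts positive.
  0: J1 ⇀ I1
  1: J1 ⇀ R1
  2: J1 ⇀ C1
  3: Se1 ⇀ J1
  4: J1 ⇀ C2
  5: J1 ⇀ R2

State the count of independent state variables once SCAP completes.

3  (C1, C2, I1 all integral)

b3 |J1  (Se1 (Se) sets effort on bond)
b0 |I1  (I1 outputs flow p/I1)
b1 |J1  (common-f at J1 fixed by 0)
b2 |J1  (J1 flow already set via bond 0)
b4 |J1  (common-f at J1 fixed by 0)
b5 |J1  (J1 flow already set via bond 0)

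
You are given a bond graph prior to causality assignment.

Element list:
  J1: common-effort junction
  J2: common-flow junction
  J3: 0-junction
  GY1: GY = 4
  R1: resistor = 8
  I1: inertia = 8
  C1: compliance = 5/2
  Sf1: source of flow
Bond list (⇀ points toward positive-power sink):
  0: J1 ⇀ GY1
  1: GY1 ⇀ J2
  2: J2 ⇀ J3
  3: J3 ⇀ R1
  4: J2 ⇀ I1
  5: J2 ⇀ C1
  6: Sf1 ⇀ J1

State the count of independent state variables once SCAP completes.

2  (C1, I1 all integral)

b6 →Sf1  (Sf1: flow source, stroke at near end)
b0 →J1  (J1: last free bond brings effort in)
b1 →J2  (through GY1, causality inverts; strokes same side of GY1)
b4 →I1  (prefer integral on I1)
b2 →J2  (1-jn J2 has f-setter on 4)
b5 →J2  (J2: bond 4 brought flow, rest push out)
b3 →J3  (J3 needs exactly one e-in)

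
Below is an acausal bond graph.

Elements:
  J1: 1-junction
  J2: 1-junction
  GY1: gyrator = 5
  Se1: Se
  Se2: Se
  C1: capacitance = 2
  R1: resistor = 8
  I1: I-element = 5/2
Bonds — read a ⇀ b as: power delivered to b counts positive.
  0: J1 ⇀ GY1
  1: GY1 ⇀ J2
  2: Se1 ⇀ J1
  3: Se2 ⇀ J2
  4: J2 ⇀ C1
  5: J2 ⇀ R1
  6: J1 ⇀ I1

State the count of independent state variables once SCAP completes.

2  (C1, I1 all integral)

b2 |J1  (Se1 (Se) sets effort on bond)
b3 |J2  (Se2 (Se) sets effort on bond)
b4 |J2  (C1 integral (e out))
b6 |I1  (prefer integral on I1)
b0 |J1  (J1: bond 6 brought flow, rest push out)
b1 |J2  (GY1 both-in/both-out from 0)
b5 |R1  (J2 needs exactly one f-in)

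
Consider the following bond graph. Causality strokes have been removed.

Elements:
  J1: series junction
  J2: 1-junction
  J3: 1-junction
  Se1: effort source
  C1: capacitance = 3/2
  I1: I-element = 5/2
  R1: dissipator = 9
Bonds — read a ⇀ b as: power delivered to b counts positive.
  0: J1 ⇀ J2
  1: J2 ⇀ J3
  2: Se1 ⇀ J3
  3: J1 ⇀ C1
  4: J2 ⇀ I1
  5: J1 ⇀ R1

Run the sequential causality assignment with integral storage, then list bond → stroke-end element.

#0 |J2
#1 |J2
#2 |J3
#3 |J1
#4 |I1
#5 |J1

#2 →J3  (Se1: effort source, stroke at far end)
#1 →J2  (J3 needs exactly one f-in)
#3 →J1  (C1: C, integral causality)
#4 →I1  (I1: I, integral causality)
#0 →J2  (1-jn J2 has f-setter on 4)
#5 →J1  (common-f at J1 fixed by 0)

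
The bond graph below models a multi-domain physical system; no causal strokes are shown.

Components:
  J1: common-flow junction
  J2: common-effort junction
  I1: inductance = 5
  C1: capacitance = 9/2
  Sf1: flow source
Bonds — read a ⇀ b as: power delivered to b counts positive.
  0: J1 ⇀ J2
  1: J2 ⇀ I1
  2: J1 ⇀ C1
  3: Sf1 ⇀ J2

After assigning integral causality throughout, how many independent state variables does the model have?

b3 stroke at Sf1  (Sf1 fixes flow; stroke at Sf1)
b1 stroke at I1  (I1: I, integral causality)
b0 stroke at J2  (J2: last free bond brings effort in)
b2 stroke at J1  (J1 flow already set via bond 0)

2  (C1, I1 all integral)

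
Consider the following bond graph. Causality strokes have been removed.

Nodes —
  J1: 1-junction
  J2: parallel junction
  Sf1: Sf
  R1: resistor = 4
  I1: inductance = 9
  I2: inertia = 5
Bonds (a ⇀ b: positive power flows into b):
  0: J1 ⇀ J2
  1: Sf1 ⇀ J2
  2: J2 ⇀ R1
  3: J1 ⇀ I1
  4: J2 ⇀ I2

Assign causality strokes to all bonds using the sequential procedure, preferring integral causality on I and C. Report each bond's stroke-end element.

bond 1 |Sf1  (Sf1: flow source, stroke at near end)
bond 3 |I1  (I1: I, integral causality)
bond 0 |J1  (1-jn J1 has f-setter on 3)
bond 4 |I2  (I2 integral (f out))
bond 2 |J2  (closing 0-jn rule on J2)

β0 |J1
β1 |Sf1
β2 |J2
β3 |I1
β4 |I2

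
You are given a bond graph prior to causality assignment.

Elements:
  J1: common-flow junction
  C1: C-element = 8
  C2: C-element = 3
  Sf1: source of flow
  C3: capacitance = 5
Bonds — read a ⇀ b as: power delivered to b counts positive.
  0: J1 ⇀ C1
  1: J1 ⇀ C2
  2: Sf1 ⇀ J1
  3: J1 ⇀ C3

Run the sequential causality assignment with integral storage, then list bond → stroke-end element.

bond 0 stroke at J1
bond 1 stroke at J1
bond 2 stroke at Sf1
bond 3 stroke at J1

b2 |Sf1  (source Sf1 imposes f)
b0 |J1  (J1 flow already set via bond 2)
b1 |J1  (1-jn J1 has f-setter on 2)
b3 |J1  (J1 flow already set via bond 2)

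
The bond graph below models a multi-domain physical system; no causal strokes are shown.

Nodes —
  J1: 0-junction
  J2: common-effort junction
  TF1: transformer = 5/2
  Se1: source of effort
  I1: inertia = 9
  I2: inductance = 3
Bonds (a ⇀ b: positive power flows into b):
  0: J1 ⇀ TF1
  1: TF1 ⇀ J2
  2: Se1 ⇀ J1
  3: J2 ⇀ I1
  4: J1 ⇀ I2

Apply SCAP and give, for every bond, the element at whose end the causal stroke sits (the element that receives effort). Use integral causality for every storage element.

bond 2 →J1  (Se1: effort source, stroke at far end)
bond 0 →TF1  (0-jn J1 has e-setter on 2)
bond 4 →I2  (J1 effort already set via bond 2)
bond 1 →J2  (through TF1, causality passes straight; one stroke at TF1)
bond 3 →I1  (J2: bond 1 brought effort, rest push out)

b0 →TF1
b1 →J2
b2 →J1
b3 →I1
b4 →I2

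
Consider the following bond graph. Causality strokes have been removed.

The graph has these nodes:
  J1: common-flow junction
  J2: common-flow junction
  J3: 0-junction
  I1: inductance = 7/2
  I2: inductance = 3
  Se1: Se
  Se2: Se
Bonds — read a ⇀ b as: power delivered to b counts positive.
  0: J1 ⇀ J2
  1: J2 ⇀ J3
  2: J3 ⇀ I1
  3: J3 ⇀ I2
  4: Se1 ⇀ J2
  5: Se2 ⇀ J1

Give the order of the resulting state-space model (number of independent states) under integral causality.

2  (I1, I2 all integral)

β4 |J2  (Se1 (Se) sets effort on bond)
β5 |J1  (Se2 fixes effort; stroke away)
β0 |J2  (only one flow-in slot at J1)
β1 |J3  (closing 1-jn rule on J2)
β2 |I1  (common-e at J3 fixed by 1)
β3 |I2  (common-e at J3 fixed by 1)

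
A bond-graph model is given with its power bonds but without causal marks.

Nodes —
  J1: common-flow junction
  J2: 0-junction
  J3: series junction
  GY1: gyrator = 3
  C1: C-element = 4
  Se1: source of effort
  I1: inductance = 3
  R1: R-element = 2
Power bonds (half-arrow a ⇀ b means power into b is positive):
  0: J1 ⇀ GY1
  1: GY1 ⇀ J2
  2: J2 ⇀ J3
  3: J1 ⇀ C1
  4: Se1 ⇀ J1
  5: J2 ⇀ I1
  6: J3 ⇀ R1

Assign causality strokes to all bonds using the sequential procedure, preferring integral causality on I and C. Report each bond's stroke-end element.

bond 4 |J1  (source Se1 imposes e)
bond 3 |J1  (C1: C, integral causality)
bond 0 |GY1  (closing 1-jn rule on J1)
bond 1 |GY1  (through GY1, causality inverts; strokes same side of GY1)
bond 5 |I1  (I1 outputs flow p/I1)
bond 2 |J2  (closing 0-jn rule on J2)
bond 6 |J3  (J3: bond 2 brought flow, rest push out)

bond 0 stroke at GY1
bond 1 stroke at GY1
bond 2 stroke at J2
bond 3 stroke at J1
bond 4 stroke at J1
bond 5 stroke at I1
bond 6 stroke at J3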